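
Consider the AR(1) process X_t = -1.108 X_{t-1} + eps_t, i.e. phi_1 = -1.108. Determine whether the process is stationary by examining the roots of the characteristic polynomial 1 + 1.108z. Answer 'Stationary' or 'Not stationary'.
\text{Not stationary}

The AR(p) characteristic polynomial is P(z) = 1 + 1.108z.
Stationarity requires all roots to lie outside the unit circle, i.e. |z| > 1 for every root.
This is linear in z: 1 + (1.108) z = 0  =>  z = -1/(1.108) = -0.902527,  |z| = 0.902527.
Moduli of all roots: 0.9025.
All moduli strictly greater than 1? No.
Verdict: Not stationary.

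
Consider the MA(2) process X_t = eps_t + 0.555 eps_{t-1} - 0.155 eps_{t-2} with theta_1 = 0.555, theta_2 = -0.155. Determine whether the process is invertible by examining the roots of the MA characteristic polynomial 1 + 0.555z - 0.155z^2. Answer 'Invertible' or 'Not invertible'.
\text{Invertible}

The MA(q) characteristic polynomial is P(z) = 1 + 0.555z - 0.155z^2.
Invertibility requires all roots to lie outside the unit circle, i.e. |z| > 1 for every root.
Set 1 + (0.555) z + (-0.155) z^2 = 0, i.e. a z^2 + b z + c = 0 with a = -0.155, b = 0.555, c = 1.
Discriminant D = b^2 - 4ac = (0.555)^2 - 4*(-0.155)*1 = 0.308025 - (-0.62) = 0.928025.
D >= 0, so the roots are real: z = (-b +/- sqrt(D)) / (2a) = (-0.555 +/- 0.963341) / (-0.31).
  z_1 = (-0.555 + 0.963341) / (-0.31) = -1.3172,   |z_1| = 1.3172.
  z_2 = (-0.555 - 0.963341) / (-0.31) = 4.8979,   |z_2| = 4.8979.
Moduli of all roots: 1.3172, 4.8979.
All moduli strictly greater than 1? Yes.
Verdict: Invertible.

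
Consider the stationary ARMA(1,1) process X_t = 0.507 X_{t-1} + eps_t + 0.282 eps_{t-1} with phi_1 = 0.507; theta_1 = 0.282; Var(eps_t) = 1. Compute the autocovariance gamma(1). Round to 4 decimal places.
\gamma(1) = 1.2138

Multiply the model equation by X_{t-k} and take expectations. With theta_0 = psi_0 = 1 and psi_j the MA(infinity) weights, this gives
  gamma(k) - sum_i phi_i gamma(k-i) = c_k,
  c_k = sigma^2 * sum_{j=k..q} theta_j psi_{j-k}   (c_k = 0 for k > q),
using gamma(-m) = gamma(m).
psi-weights needed (psi_j = theta_j + sum_i phi_i psi_{j-i}):
  psi_1 = theta_1 + phi_1 = 0.282 + (0.507) = 0.789
Right-hand sides:
  c_0 = sigma^2 (1 + theta_1 psi_1) = 1 * (1 + (0.282)(0.789)) = 1 * 1.222498 = 1.222498
  c_1 = sigma^2 theta_1 = 1 * (0.282) = 0.282
  c_2 = 0
Equations for k = 0 and k = 1 (AR order 1):
  gamma(0) = phi_1 gamma(1) + c_0
  gamma(1) = phi_1 gamma(0) + c_1
Substituting the second into the first: gamma(0) (1 - phi_1^2) = c_0 + phi_1 c_1, so
  gamma(0) = (c_0 + phi_1 c_1) / (1 - phi_1^2) = (1.222498 + (0.507)(0.282)) / (1 - (0.507)^2) = 1.365472 / 0.742951 = 1.837903.
  gamma(1) = phi_1 gamma(0) + c_1 = (0.507)(1.837903) + (0.282) = 1.213817.
Therefore gamma(1) = 1.2138 (to 4 decimal places).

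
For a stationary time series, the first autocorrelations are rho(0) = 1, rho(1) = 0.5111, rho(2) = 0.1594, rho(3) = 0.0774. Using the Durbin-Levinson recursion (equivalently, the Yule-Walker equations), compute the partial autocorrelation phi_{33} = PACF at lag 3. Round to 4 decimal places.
\phi_{33} = 0.0761

The PACF at lag k is phi_{kk}, the last component of the solution
to the Yule-Walker system G_k phi = r_k where
  (G_k)_{ij} = rho(|i - j|), (r_k)_i = rho(i), i,j = 1..k.
Equivalently, Durbin-Levinson gives phi_{kk} iteratively:
  phi_{11} = rho(1)
  phi_{kk} = [rho(k) - sum_{j=1..k-1} phi_{k-1,j} rho(k-j)]
            / [1 - sum_{j=1..k-1} phi_{k-1,j} rho(j)],
  phi_{k,j} = phi_{k-1,j} - phi_{kk} phi_{k-1,k-j},  j = 1..k-1.
Step k = 1:
  phi_11 = rho(1) = 0.5111.
Step k = 2:
  phi_22 = [rho(2) - phi_11 rho(1)] / [1 - phi_11 rho(1)] = [0.1594 - (0.5111)(0.5111)] / [1 - (0.5111)(0.5111)]
         = -0.10182321 / 0.73877679 = -0.137827.
  Update: phi_21 = phi_11 - phi_22 phi_11 = 0.5111 - (-0.137827)(0.5111) = 0.581543.
Step k = 3:
  phi_33 = [rho(3) - phi_21 rho(2) - phi_22 rho(1)] / [1 - phi_21 rho(1) - phi_22 rho(2)]
    numerator   = 0.0774 - (0.581543)(0.1594) - (-0.137827)(0.5111) = 0.05514526
    denominator = 1 - (0.581543)(0.5111) - (-0.137827)(0.1594) = 0.72474283
  phi_33 = 0.05514526 / 0.72474283 = 0.0761.
Therefore phi_{33} = 0.0761.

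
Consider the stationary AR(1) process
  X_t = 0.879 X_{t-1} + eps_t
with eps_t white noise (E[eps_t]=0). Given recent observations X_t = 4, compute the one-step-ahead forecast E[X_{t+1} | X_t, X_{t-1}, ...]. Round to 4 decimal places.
E[X_{t+1} \mid \mathcal F_t] = 3.5160

For an AR(p) model X_t = c + sum_i phi_i X_{t-i} + eps_t, the
one-step-ahead conditional mean is
  E[X_{t+1} | X_t, ...] = c + sum_i phi_i X_{t+1-i}.
Substitute known values:
  E[X_{t+1} | ...] = (0.879) * (4)
                   = 3.5160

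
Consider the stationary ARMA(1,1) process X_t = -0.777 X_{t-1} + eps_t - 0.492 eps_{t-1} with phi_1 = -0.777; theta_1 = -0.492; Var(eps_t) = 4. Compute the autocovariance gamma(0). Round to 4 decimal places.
\gamma(0) = 20.2551

Multiply the model equation by X_{t-k} and take expectations. With theta_0 = psi_0 = 1 and psi_j the MA(infinity) weights, this gives
  gamma(k) - sum_i phi_i gamma(k-i) = c_k,
  c_k = sigma^2 * sum_{j=k..q} theta_j psi_{j-k}   (c_k = 0 for k > q),
using gamma(-m) = gamma(m).
psi-weights needed (psi_j = theta_j + sum_i phi_i psi_{j-i}):
  psi_1 = theta_1 + phi_1 = -0.492 + (-0.777) = -1.269
Right-hand sides:
  c_0 = sigma^2 (1 + theta_1 psi_1) = 4 * (1 + (-0.492)(-1.269)) = 4 * 1.624348 = 6.497392
  c_1 = sigma^2 theta_1 = 4 * (-0.492) = -1.968
  c_2 = 0
Equations for k = 0 and k = 1 (AR order 1):
  gamma(0) = phi_1 gamma(1) + c_0
  gamma(1) = phi_1 gamma(0) + c_1
Substituting the second into the first: gamma(0) (1 - phi_1^2) = c_0 + phi_1 c_1, so
  gamma(0) = (c_0 + phi_1 c_1) / (1 - phi_1^2) = (6.497392 + (-0.777)(-1.968)) / (1 - (-0.777)^2) = 8.026528 / 0.396271 = 20.255149.
Therefore gamma(0) = 20.2551 (to 4 decimal places).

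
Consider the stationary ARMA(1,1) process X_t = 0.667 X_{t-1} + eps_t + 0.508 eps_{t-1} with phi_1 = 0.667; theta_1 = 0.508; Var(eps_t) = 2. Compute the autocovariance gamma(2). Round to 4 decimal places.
\gamma(2) = 3.7804

Multiply the model equation by X_{t-k} and take expectations. With theta_0 = psi_0 = 1 and psi_j the MA(infinity) weights, this gives
  gamma(k) - sum_i phi_i gamma(k-i) = c_k,
  c_k = sigma^2 * sum_{j=k..q} theta_j psi_{j-k}   (c_k = 0 for k > q),
using gamma(-m) = gamma(m).
psi-weights needed (psi_j = theta_j + sum_i phi_i psi_{j-i}):
  psi_1 = theta_1 + phi_1 = 0.508 + (0.667) = 1.175
Right-hand sides:
  c_0 = sigma^2 (1 + theta_1 psi_1) = 2 * (1 + (0.508)(1.175)) = 2 * 1.5969 = 3.1938
  c_1 = sigma^2 theta_1 = 2 * (0.508) = 1.016
  c_2 = 0
Equations for k = 0 and k = 1 (AR order 1):
  gamma(0) = phi_1 gamma(1) + c_0
  gamma(1) = phi_1 gamma(0) + c_1
Substituting the second into the first: gamma(0) (1 - phi_1^2) = c_0 + phi_1 c_1, so
  gamma(0) = (c_0 + phi_1 c_1) / (1 - phi_1^2) = (3.1938 + (0.667)(1.016)) / (1 - (0.667)^2) = 3.871472 / 0.555111 = 6.97423.
  gamma(1) = phi_1 gamma(0) + c_1 = (0.667)(6.97423) + (1.016) = 5.667812.
For k = 2 (> q): gamma(2) = phi_1 gamma(1) = (0.667)(5.667812) = 3.78043.
Therefore gamma(2) = 3.7804 (to 4 decimal places).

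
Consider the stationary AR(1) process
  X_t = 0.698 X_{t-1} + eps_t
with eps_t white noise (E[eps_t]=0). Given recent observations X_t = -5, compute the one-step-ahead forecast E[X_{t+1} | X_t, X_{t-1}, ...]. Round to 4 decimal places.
E[X_{t+1} \mid \mathcal F_t] = -3.4900

For an AR(p) model X_t = c + sum_i phi_i X_{t-i} + eps_t, the
one-step-ahead conditional mean is
  E[X_{t+1} | X_t, ...] = c + sum_i phi_i X_{t+1-i}.
Substitute known values:
  E[X_{t+1} | ...] = (0.698) * (-5)
                   = -3.4900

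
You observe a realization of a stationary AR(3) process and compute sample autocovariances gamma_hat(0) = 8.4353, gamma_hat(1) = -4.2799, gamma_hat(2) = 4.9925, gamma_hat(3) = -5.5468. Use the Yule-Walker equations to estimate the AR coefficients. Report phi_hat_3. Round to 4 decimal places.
\hat\phi_{3} = -0.4460

The Yule-Walker equations for an AR(p) process read, in matrix form,
  Gamma_p phi = r_p,   with   (Gamma_p)_{ij} = gamma(|i - j|),
                       (r_p)_i = gamma(i),   i,j = 1..p.
Substitute the sample gammas (Toeplitz matrix and right-hand side of size 3):
  Gamma_p = [[8.4353, -4.2799, 4.9925], [-4.2799, 8.4353, -4.2799], [4.9925, -4.2799, 8.4353]]
  r_p     = [-4.2799, 4.9925, -5.5468]
Written out (R1..R3):
  (R1) 8.4353 phi_1 - 4.2799 phi_2 + 4.9925 phi_3 = -4.2799
  (R2) -4.2799 phi_1 + 8.4353 phi_2 - 4.2799 phi_3 = 4.9925
  (R3) 4.9925 phi_1 - 4.2799 phi_2 + 8.4353 phi_3 = -5.5468
Gaussian elimination:
  R2 <- R2 - (-4.2799/8.4353) R1 = R2 - (-0.50738) R1:  6.263766 phi_2 - 1.746807 phi_3 = 2.820966
  R3 <- R3 - (4.9925/8.4353) R1 = R3 - (0.591858) R1:  -1.746807 phi_2 + 5.480449 phi_3 = -3.013707
  R3 <- R3 - (-1.746807/6.263766) R2 = R3 - (-0.278875) R2:  4.993308 phi_3 = -2.22701
Back-substitution:
  phi_hat_3 = -2.22701 / 4.993308 = -0.445999
  phi_hat_2 = (2.820966 - (-1.746807)(-0.445999)) / 6.263766 = 0.325985
  phi_hat_1 = (-4.2799 - (-4.2799)(0.325985) - (4.9925)(-0.445999)) / 8.4353 = -0.078014
So phi_hat = [-0.0780, 0.3260, -0.4460].
Therefore phi_hat_3 = -0.4460.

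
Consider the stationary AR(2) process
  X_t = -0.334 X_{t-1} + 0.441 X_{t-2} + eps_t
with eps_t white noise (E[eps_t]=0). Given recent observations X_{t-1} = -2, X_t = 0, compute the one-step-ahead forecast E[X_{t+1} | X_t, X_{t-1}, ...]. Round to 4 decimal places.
E[X_{t+1} \mid \mathcal F_t] = -0.8820

For an AR(p) model X_t = c + sum_i phi_i X_{t-i} + eps_t, the
one-step-ahead conditional mean is
  E[X_{t+1} | X_t, ...] = c + sum_i phi_i X_{t+1-i}.
Substitute known values:
  E[X_{t+1} | ...] = (-0.334) * (0) + (0.441) * (-2)
                   = -0.8820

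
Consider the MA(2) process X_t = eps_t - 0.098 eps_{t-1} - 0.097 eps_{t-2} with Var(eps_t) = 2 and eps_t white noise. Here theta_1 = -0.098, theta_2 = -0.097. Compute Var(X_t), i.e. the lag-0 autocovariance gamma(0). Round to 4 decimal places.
\gamma(0) = 2.0380

For an MA(q) process X_t = eps_t + sum_i theta_i eps_{t-i} with
Var(eps_t) = sigma^2, the variance is
  gamma(0) = sigma^2 * (1 + sum_i theta_i^2).
  sum_i theta_i^2 = (-0.098)^2 + (-0.097)^2 = 0.009604 + 0.009409 = 0.019013.
  gamma(0) = 2 * (1 + 0.019013) = 2 * 1.019013 = 2.038026, which rounds to 2.0380.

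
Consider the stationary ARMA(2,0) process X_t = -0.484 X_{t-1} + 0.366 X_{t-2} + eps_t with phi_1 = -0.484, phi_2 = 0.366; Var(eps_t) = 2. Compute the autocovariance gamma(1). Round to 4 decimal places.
\gamma(1) = -4.2256

Multiply the model equation by X_{t-k} and take expectations. With theta_0 = psi_0 = 1 and psi_j the MA(infinity) weights, this gives
  gamma(k) - sum_i phi_i gamma(k-i) = c_k,
  c_k = sigma^2 * sum_{j=k..q} theta_j psi_{j-k}   (c_k = 0 for k > q),
using gamma(-m) = gamma(m).
Pure AR (q = 0): c_0 = sigma^2 = 2, c_k = 0 for k >= 1.
Equations for k = 0, 1, 2 (AR order 2, c_2 = 0):
  (E0) gamma(0) = phi_1 gamma(1) + phi_2 gamma(2) + c_0
  (E1) gamma(1) = phi_1 gamma(0) + phi_2 gamma(1) + c_1
  (E2) gamma(2) = phi_1 gamma(1) + phi_2 gamma(0)
From (E1): gamma(1) = A gamma(0) + B with
  A = phi_1 / (1 - phi_2) = -0.484 / 0.634 = -0.763407,   B = c_1 / (1 - phi_2) = 0 / 0.634 = 0.
Insert (E2) into (E0): gamma(0) (1 - phi_2^2) = phi_1 (1 + phi_2) gamma(1) + c_0.
  phi_1 (1 + phi_2) = (-0.484)(1.366) = -0.661144,   1 - phi_2^2 = 0.866044.
Replace gamma(1) by A gamma(0) + B and collect gamma(0):
  gamma(0) [0.866044 - (-0.661144)(-0.763407)] = c_0 = 2
  gamma(0) * 0.361322 = 2
  gamma(0) = 2 / 0.361322 = 5.535228.
  gamma(1) = A gamma(0) = (-0.763407)(5.535228) = -4.225631.
Therefore gamma(1) = -4.2256 (to 4 decimal places).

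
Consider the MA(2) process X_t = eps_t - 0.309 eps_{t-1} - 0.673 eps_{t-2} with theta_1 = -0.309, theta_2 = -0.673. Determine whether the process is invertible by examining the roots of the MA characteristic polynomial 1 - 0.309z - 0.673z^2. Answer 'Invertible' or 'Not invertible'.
\text{Invertible}

The MA(q) characteristic polynomial is P(z) = 1 - 0.309z - 0.673z^2.
Invertibility requires all roots to lie outside the unit circle, i.e. |z| > 1 for every root.
Set 1 + (-0.309) z + (-0.673) z^2 = 0, i.e. a z^2 + b z + c = 0 with a = -0.673, b = -0.309, c = 1.
Discriminant D = b^2 - 4ac = (-0.309)^2 - 4*(-0.673)*1 = 0.095481 - (-2.692) = 2.787481.
D >= 0, so the roots are real: z = (-b +/- sqrt(D)) / (2a) = (0.309 +/- 1.669575) / (-1.346).
  z_1 = (0.309 + 1.669575) / (-1.346) = -1.47,   |z_1| = 1.47.
  z_2 = (0.309 - 1.669575) / (-1.346) = 1.0108,   |z_2| = 1.0108.
Moduli of all roots: 1.4700, 1.0108.
All moduli strictly greater than 1? Yes.
Verdict: Invertible.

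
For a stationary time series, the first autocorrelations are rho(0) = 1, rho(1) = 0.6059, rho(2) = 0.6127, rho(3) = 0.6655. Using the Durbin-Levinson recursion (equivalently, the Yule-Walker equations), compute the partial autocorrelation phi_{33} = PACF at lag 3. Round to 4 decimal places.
\phi_{33} = 0.3780

The PACF at lag k is phi_{kk}, the last component of the solution
to the Yule-Walker system G_k phi = r_k where
  (G_k)_{ij} = rho(|i - j|), (r_k)_i = rho(i), i,j = 1..k.
Equivalently, Durbin-Levinson gives phi_{kk} iteratively:
  phi_{11} = rho(1)
  phi_{kk} = [rho(k) - sum_{j=1..k-1} phi_{k-1,j} rho(k-j)]
            / [1 - sum_{j=1..k-1} phi_{k-1,j} rho(j)],
  phi_{k,j} = phi_{k-1,j} - phi_{kk} phi_{k-1,k-j},  j = 1..k-1.
Step k = 1:
  phi_11 = rho(1) = 0.6059.
Step k = 2:
  phi_22 = [rho(2) - phi_11 rho(1)] / [1 - phi_11 rho(1)] = [0.6127 - (0.6059)(0.6059)] / [1 - (0.6059)(0.6059)]
         = 0.24558519 / 0.63288519 = 0.388041.
  Update: phi_21 = phi_11 - phi_22 phi_11 = 0.6059 - (0.388041)(0.6059) = 0.370786.
Step k = 3:
  phi_33 = [rho(3) - phi_21 rho(2) - phi_22 rho(1)] / [1 - phi_21 rho(1) - phi_22 rho(2)]
    numerator   = 0.6655 - (0.370786)(0.6127) - (0.388041)(0.6059) = 0.20320548
    denominator = 1 - (0.370786)(0.6059) - (0.388041)(0.6127) = 0.53758815
  phi_33 = 0.20320548 / 0.53758815 = 0.378.
Therefore phi_{33} = 0.3780.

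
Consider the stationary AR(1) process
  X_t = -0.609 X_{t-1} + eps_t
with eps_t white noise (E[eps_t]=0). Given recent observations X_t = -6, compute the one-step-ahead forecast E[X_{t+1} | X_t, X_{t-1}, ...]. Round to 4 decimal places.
E[X_{t+1} \mid \mathcal F_t] = 3.6540

For an AR(p) model X_t = c + sum_i phi_i X_{t-i} + eps_t, the
one-step-ahead conditional mean is
  E[X_{t+1} | X_t, ...] = c + sum_i phi_i X_{t+1-i}.
Substitute known values:
  E[X_{t+1} | ...] = (-0.609) * (-6)
                   = 3.6540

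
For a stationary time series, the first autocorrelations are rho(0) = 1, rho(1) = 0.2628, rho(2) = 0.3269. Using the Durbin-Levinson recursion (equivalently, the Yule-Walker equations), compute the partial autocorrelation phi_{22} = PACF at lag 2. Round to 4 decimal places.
\phi_{22} = 0.2770

The PACF at lag k is phi_{kk}, the last component of the solution
to the Yule-Walker system G_k phi = r_k where
  (G_k)_{ij} = rho(|i - j|), (r_k)_i = rho(i), i,j = 1..k.
Equivalently, Durbin-Levinson gives phi_{kk} iteratively:
  phi_{11} = rho(1)
  phi_{kk} = [rho(k) - sum_{j=1..k-1} phi_{k-1,j} rho(k-j)]
            / [1 - sum_{j=1..k-1} phi_{k-1,j} rho(j)],
  phi_{k,j} = phi_{k-1,j} - phi_{kk} phi_{k-1,k-j},  j = 1..k-1.
Step k = 1:
  phi_11 = rho(1) = 0.2628.
Step k = 2:
  phi_22 = [rho(2) - phi_11 rho(1)] / [1 - phi_11 rho(1)] = [0.3269 - (0.2628)(0.2628)] / [1 - (0.2628)(0.2628)]
         = 0.25783616 / 0.93093616 = 0.277.
Therefore phi_{22} = 0.2770.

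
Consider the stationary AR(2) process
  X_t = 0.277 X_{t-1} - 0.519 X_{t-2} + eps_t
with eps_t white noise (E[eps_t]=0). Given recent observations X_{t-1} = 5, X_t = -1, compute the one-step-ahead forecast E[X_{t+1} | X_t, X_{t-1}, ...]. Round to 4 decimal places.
E[X_{t+1} \mid \mathcal F_t] = -2.8720

For an AR(p) model X_t = c + sum_i phi_i X_{t-i} + eps_t, the
one-step-ahead conditional mean is
  E[X_{t+1} | X_t, ...] = c + sum_i phi_i X_{t+1-i}.
Substitute known values:
  E[X_{t+1} | ...] = (0.277) * (-1) + (-0.519) * (5)
                   = -2.8720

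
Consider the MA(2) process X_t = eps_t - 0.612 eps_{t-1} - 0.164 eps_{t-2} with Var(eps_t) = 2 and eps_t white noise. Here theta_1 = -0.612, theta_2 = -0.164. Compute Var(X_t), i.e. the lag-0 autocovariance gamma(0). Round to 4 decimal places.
\gamma(0) = 2.8029

For an MA(q) process X_t = eps_t + sum_i theta_i eps_{t-i} with
Var(eps_t) = sigma^2, the variance is
  gamma(0) = sigma^2 * (1 + sum_i theta_i^2).
  sum_i theta_i^2 = (-0.612)^2 + (-0.164)^2 = 0.374544 + 0.026896 = 0.40144.
  gamma(0) = 2 * (1 + 0.40144) = 2 * 1.40144 = 2.80288, which rounds to 2.8029.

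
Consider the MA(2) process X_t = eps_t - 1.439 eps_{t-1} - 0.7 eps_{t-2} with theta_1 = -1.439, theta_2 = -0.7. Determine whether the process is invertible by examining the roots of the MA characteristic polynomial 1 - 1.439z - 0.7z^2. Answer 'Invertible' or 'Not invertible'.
\text{Not invertible}

The MA(q) characteristic polynomial is P(z) = 1 - 1.439z - 0.7z^2.
Invertibility requires all roots to lie outside the unit circle, i.e. |z| > 1 for every root.
Set 1 + (-1.439) z + (-0.7) z^2 = 0, i.e. a z^2 + b z + c = 0 with a = -0.7, b = -1.439, c = 1.
Discriminant D = b^2 - 4ac = (-1.439)^2 - 4*(-0.7)*1 = 2.070721 - (-2.8) = 4.870721.
D >= 0, so the roots are real: z = (-b +/- sqrt(D)) / (2a) = (1.439 +/- 2.206971) / (-1.4).
  z_1 = (1.439 + 2.206971) / (-1.4) = -2.6043,   |z_1| = 2.6043.
  z_2 = (1.439 - 2.206971) / (-1.4) = 0.5486,   |z_2| = 0.5486.
Moduli of all roots: 2.6043, 0.5486.
All moduli strictly greater than 1? No.
Verdict: Not invertible.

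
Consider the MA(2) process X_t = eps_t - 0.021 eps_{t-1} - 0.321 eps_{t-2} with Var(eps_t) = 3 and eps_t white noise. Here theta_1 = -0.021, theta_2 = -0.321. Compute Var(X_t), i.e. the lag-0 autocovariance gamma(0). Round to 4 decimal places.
\gamma(0) = 3.3104

For an MA(q) process X_t = eps_t + sum_i theta_i eps_{t-i} with
Var(eps_t) = sigma^2, the variance is
  gamma(0) = sigma^2 * (1 + sum_i theta_i^2).
  sum_i theta_i^2 = (-0.021)^2 + (-0.321)^2 = 0.000441 + 0.103041 = 0.103482.
  gamma(0) = 3 * (1 + 0.103482) = 3 * 1.103482 = 3.310446, which rounds to 3.3104.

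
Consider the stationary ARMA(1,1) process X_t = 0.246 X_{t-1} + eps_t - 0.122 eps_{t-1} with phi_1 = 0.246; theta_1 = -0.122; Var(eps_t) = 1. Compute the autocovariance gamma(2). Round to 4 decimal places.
\gamma(2) = 0.0315

Multiply the model equation by X_{t-k} and take expectations. With theta_0 = psi_0 = 1 and psi_j the MA(infinity) weights, this gives
  gamma(k) - sum_i phi_i gamma(k-i) = c_k,
  c_k = sigma^2 * sum_{j=k..q} theta_j psi_{j-k}   (c_k = 0 for k > q),
using gamma(-m) = gamma(m).
psi-weights needed (psi_j = theta_j + sum_i phi_i psi_{j-i}):
  psi_1 = theta_1 + phi_1 = -0.122 + (0.246) = 0.124
Right-hand sides:
  c_0 = sigma^2 (1 + theta_1 psi_1) = 1 * (1 + (-0.122)(0.124)) = 1 * 0.984872 = 0.984872
  c_1 = sigma^2 theta_1 = 1 * (-0.122) = -0.122
  c_2 = 0
Equations for k = 0 and k = 1 (AR order 1):
  gamma(0) = phi_1 gamma(1) + c_0
  gamma(1) = phi_1 gamma(0) + c_1
Substituting the second into the first: gamma(0) (1 - phi_1^2) = c_0 + phi_1 c_1, so
  gamma(0) = (c_0 + phi_1 c_1) / (1 - phi_1^2) = (0.984872 + (0.246)(-0.122)) / (1 - (0.246)^2) = 0.95486 / 0.939484 = 1.016366.
  gamma(1) = phi_1 gamma(0) + c_1 = (0.246)(1.016366) + (-0.122) = 0.128026.
For k = 2 (> q): gamma(2) = phi_1 gamma(1) = (0.246)(0.128026) = 0.031494.
Therefore gamma(2) = 0.0315 (to 4 decimal places).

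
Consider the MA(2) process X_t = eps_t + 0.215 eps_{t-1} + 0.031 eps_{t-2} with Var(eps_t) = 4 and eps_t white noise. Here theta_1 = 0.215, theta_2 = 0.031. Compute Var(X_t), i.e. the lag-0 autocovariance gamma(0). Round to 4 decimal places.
\gamma(0) = 4.1887

For an MA(q) process X_t = eps_t + sum_i theta_i eps_{t-i} with
Var(eps_t) = sigma^2, the variance is
  gamma(0) = sigma^2 * (1 + sum_i theta_i^2).
  sum_i theta_i^2 = (0.215)^2 + (0.031)^2 = 0.046225 + 0.000961 = 0.047186.
  gamma(0) = 4 * (1 + 0.047186) = 4 * 1.047186 = 4.188744, which rounds to 4.1887.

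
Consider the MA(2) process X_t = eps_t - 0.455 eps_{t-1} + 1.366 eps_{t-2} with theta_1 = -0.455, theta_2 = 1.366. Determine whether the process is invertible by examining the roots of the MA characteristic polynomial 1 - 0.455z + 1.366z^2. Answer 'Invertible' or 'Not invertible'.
\text{Not invertible}

The MA(q) characteristic polynomial is P(z) = 1 - 0.455z + 1.366z^2.
Invertibility requires all roots to lie outside the unit circle, i.e. |z| > 1 for every root.
Set 1 + (-0.455) z + (1.366) z^2 = 0, i.e. a z^2 + b z + c = 0 with a = 1.366, b = -0.455, c = 1.
Discriminant D = b^2 - 4ac = (-0.455)^2 - 4*(1.366)*1 = 0.207025 - (5.464) = -5.256975.
D < 0, so the roots are the complex-conjugate pair z = (-b +/- i sqrt(-D)) / (2a) = 0.1665 +/- 0.8392i.
For a conjugate pair |z|^2 = z * conj(z) = (product of roots) = c/a = 1/(1.366) = 0.732064, so |z| = sqrt(0.732064) = 0.8556 for both roots.
Moduli of all roots: 0.8556, 0.8556.
All moduli strictly greater than 1? No.
Verdict: Not invertible.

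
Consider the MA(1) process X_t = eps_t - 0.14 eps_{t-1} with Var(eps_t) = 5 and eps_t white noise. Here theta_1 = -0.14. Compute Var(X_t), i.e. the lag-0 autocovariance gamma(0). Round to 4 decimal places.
\gamma(0) = 5.0980

For an MA(q) process X_t = eps_t + sum_i theta_i eps_{t-i} with
Var(eps_t) = sigma^2, the variance is
  gamma(0) = sigma^2 * (1 + sum_i theta_i^2).
  sum_i theta_i^2 = (-0.14)^2 = 0.0196.
  gamma(0) = 5 * (1 + 0.0196) = 5 * 1.0196 = 5.098, which rounds to 5.0980.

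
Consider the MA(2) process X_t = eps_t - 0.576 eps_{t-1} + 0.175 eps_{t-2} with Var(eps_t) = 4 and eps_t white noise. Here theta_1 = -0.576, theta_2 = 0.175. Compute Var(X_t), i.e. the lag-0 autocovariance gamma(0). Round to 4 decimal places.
\gamma(0) = 5.4496

For an MA(q) process X_t = eps_t + sum_i theta_i eps_{t-i} with
Var(eps_t) = sigma^2, the variance is
  gamma(0) = sigma^2 * (1 + sum_i theta_i^2).
  sum_i theta_i^2 = (-0.576)^2 + (0.175)^2 = 0.331776 + 0.030625 = 0.362401.
  gamma(0) = 4 * (1 + 0.362401) = 4 * 1.362401 = 5.449604, which rounds to 5.4496.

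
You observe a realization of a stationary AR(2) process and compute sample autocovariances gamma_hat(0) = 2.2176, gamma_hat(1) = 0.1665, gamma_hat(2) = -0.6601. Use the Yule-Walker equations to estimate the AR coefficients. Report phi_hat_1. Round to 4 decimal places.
\hat\phi_{1} = 0.0980

The Yule-Walker equations for an AR(p) process read, in matrix form,
  Gamma_p phi = r_p,   with   (Gamma_p)_{ij} = gamma(|i - j|),
                       (r_p)_i = gamma(i),   i,j = 1..p.
Substitute the sample gammas (Toeplitz matrix and right-hand side of size 2):
  Gamma_p = [[2.2176, 0.1665], [0.1665, 2.2176]]
  r_p     = [0.1665, -0.6601]
Written out:
  2.2176 phi_1 + 0.1665 phi_2 = 0.1665
  0.1665 phi_1 + 2.2176 phi_2 = -0.6601
Solve by Cramer's rule:
  det = gamma(0)^2 - gamma(1)^2 = (2.2176)^2 - (0.1665)^2 = 4.91774976 - 0.02772225 = 4.89002751
  phi_hat_1 = [gamma(1) gamma(0) - gamma(1) gamma(2)] / det = [(0.1665)(2.2176) - (0.1665)(-0.6601)] / 4.89002751 = 0.47913705 / 4.89002751 = 0.098
  phi_hat_2 = [gamma(0) gamma(2) - gamma(1)^2] / det = [(2.2176)(-0.6601) - (0.1665)^2] / 4.89002751 = -1.49156001 / 4.89002751 = -0.305
So phi_hat = [0.0980, -0.3050].
Therefore phi_hat_1 = 0.0980.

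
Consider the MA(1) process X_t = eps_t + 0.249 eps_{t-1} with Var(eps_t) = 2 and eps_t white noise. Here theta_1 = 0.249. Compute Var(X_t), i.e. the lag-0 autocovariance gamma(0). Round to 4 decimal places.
\gamma(0) = 2.1240

For an MA(q) process X_t = eps_t + sum_i theta_i eps_{t-i} with
Var(eps_t) = sigma^2, the variance is
  gamma(0) = sigma^2 * (1 + sum_i theta_i^2).
  sum_i theta_i^2 = (0.249)^2 = 0.062001.
  gamma(0) = 2 * (1 + 0.062001) = 2 * 1.062001 = 2.124002, which rounds to 2.1240.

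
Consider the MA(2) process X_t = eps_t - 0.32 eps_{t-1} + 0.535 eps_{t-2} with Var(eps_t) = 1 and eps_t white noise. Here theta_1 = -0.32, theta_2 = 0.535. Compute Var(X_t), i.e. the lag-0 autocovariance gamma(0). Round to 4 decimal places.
\gamma(0) = 1.3886

For an MA(q) process X_t = eps_t + sum_i theta_i eps_{t-i} with
Var(eps_t) = sigma^2, the variance is
  gamma(0) = sigma^2 * (1 + sum_i theta_i^2).
  sum_i theta_i^2 = (-0.32)^2 + (0.535)^2 = 0.1024 + 0.286225 = 0.388625.
  gamma(0) = 1 * (1 + 0.388625) = 1 * 1.388625 = 1.388625, which rounds to 1.3886.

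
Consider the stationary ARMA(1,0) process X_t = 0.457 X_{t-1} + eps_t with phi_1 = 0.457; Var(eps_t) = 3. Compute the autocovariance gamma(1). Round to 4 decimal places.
\gamma(1) = 1.7329

Multiply the model equation by X_{t-k} and take expectations. With theta_0 = psi_0 = 1 and psi_j the MA(infinity) weights, this gives
  gamma(k) - sum_i phi_i gamma(k-i) = c_k,
  c_k = sigma^2 * sum_{j=k..q} theta_j psi_{j-k}   (c_k = 0 for k > q),
using gamma(-m) = gamma(m).
Pure AR (q = 0): c_0 = sigma^2 = 3, c_k = 0 for k >= 1.
Equations for k = 0 and k = 1 (AR order 1):
  gamma(0) = phi_1 gamma(1) + c_0
  gamma(1) = phi_1 gamma(0) + c_1
Substituting the second into the first: gamma(0) (1 - phi_1^2) = c_0 + phi_1 c_1, so
  gamma(0) = c_0 / (1 - phi_1^2) = 3 / (1 - (0.457)^2) = 3 / 0.791151 = 3.791944.
  gamma(1) = phi_1 gamma(0) = (0.457)(3.791944) = 1.732918.
Therefore gamma(1) = 1.7329 (to 4 decimal places).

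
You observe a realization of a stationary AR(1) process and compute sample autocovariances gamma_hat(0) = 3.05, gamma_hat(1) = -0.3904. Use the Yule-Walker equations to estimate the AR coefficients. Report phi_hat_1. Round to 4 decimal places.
\hat\phi_{1} = -0.1280

The Yule-Walker equations for an AR(p) process read, in matrix form,
  Gamma_p phi = r_p,   with   (Gamma_p)_{ij} = gamma(|i - j|),
                       (r_p)_i = gamma(i),   i,j = 1..p.
Substitute the sample gammas (Toeplitz matrix and right-hand side of size 1):
  Gamma_p = [[3.05]]
  r_p     = [-0.3904]
With p = 1 this is the single equation gamma(0) phi_1 = gamma(1):
  phi_hat_1 = gamma(1) / gamma(0) = -0.3904 / 3.05 = -0.1280.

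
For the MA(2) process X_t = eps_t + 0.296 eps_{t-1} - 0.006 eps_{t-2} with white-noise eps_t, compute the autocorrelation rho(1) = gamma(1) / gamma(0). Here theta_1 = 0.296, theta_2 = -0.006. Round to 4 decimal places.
\rho(1) = 0.2705

For an MA(q) process with theta_0 = 1, the autocovariance is
  gamma(k) = sigma^2 * sum_{i=0..q-k} theta_i * theta_{i+k},
and rho(k) = gamma(k) / gamma(0). Sigma^2 cancels.
  numerator   = (1)*(0.296) + (0.296)*(-0.006) = 0.294224.
  denominator = (1)^2 + (0.296)^2 + (-0.006)^2 = 1.087652.
  rho(1) = 0.294224 / 1.087652 = 0.2705.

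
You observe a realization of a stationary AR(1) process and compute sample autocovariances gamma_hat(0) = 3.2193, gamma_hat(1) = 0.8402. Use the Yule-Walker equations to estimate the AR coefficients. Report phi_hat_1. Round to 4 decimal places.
\hat\phi_{1} = 0.2610

The Yule-Walker equations for an AR(p) process read, in matrix form,
  Gamma_p phi = r_p,   with   (Gamma_p)_{ij} = gamma(|i - j|),
                       (r_p)_i = gamma(i),   i,j = 1..p.
Substitute the sample gammas (Toeplitz matrix and right-hand side of size 1):
  Gamma_p = [[3.2193]]
  r_p     = [0.8402]
With p = 1 this is the single equation gamma(0) phi_1 = gamma(1):
  phi_hat_1 = gamma(1) / gamma(0) = 0.8402 / 3.2193 = 0.2610.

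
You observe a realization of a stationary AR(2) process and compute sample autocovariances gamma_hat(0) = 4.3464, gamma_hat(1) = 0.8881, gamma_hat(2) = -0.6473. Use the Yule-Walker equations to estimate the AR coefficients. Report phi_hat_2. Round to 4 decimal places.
\hat\phi_{2} = -0.1990

The Yule-Walker equations for an AR(p) process read, in matrix form,
  Gamma_p phi = r_p,   with   (Gamma_p)_{ij} = gamma(|i - j|),
                       (r_p)_i = gamma(i),   i,j = 1..p.
Substitute the sample gammas (Toeplitz matrix and right-hand side of size 2):
  Gamma_p = [[4.3464, 0.8881], [0.8881, 4.3464]]
  r_p     = [0.8881, -0.6473]
Written out:
  4.3464 phi_1 + 0.8881 phi_2 = 0.8881
  0.8881 phi_1 + 4.3464 phi_2 = -0.6473
Solve by Cramer's rule:
  det = gamma(0)^2 - gamma(1)^2 = (4.3464)^2 - (0.8881)^2 = 18.89119296 - 0.78872161 = 18.10247135
  phi_hat_1 = [gamma(1) gamma(0) - gamma(1) gamma(2)] / det = [(0.8881)(4.3464) - (0.8881)(-0.6473)] / 18.10247135 = 4.43490497 / 18.10247135 = 0.245
  phi_hat_2 = [gamma(0) gamma(2) - gamma(1)^2] / det = [(4.3464)(-0.6473) - (0.8881)^2] / 18.10247135 = -3.60214633 / 18.10247135 = -0.199
So phi_hat = [0.2450, -0.1990].
Therefore phi_hat_2 = -0.1990.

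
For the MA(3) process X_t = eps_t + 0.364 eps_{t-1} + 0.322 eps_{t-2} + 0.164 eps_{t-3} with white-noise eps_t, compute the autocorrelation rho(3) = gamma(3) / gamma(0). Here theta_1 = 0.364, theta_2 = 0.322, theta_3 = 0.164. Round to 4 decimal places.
\rho(3) = 0.1298

For an MA(q) process with theta_0 = 1, the autocovariance is
  gamma(k) = sigma^2 * sum_{i=0..q-k} theta_i * theta_{i+k},
and rho(k) = gamma(k) / gamma(0). Sigma^2 cancels.
  numerator   = (1)*(0.164) = 0.164.
  denominator = (1)^2 + (0.364)^2 + (0.322)^2 + (0.164)^2 = 1.263076.
  rho(3) = 0.164 / 1.263076 = 0.1298.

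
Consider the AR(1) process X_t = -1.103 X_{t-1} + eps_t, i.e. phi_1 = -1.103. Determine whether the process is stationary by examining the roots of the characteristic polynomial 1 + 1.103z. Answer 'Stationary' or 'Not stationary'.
\text{Not stationary}

The AR(p) characteristic polynomial is P(z) = 1 + 1.103z.
Stationarity requires all roots to lie outside the unit circle, i.e. |z| > 1 for every root.
This is linear in z: 1 + (1.103) z = 0  =>  z = -1/(1.103) = -0.906618,  |z| = 0.906618.
Moduli of all roots: 0.9066.
All moduli strictly greater than 1? No.
Verdict: Not stationary.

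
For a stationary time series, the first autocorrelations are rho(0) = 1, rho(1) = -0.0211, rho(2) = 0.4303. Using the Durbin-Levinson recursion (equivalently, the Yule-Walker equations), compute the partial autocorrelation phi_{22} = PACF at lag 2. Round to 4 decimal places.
\phi_{22} = 0.4300

The PACF at lag k is phi_{kk}, the last component of the solution
to the Yule-Walker system G_k phi = r_k where
  (G_k)_{ij} = rho(|i - j|), (r_k)_i = rho(i), i,j = 1..k.
Equivalently, Durbin-Levinson gives phi_{kk} iteratively:
  phi_{11} = rho(1)
  phi_{kk} = [rho(k) - sum_{j=1..k-1} phi_{k-1,j} rho(k-j)]
            / [1 - sum_{j=1..k-1} phi_{k-1,j} rho(j)],
  phi_{k,j} = phi_{k-1,j} - phi_{kk} phi_{k-1,k-j},  j = 1..k-1.
Step k = 1:
  phi_11 = rho(1) = -0.0211.
Step k = 2:
  phi_22 = [rho(2) - phi_11 rho(1)] / [1 - phi_11 rho(1)] = [0.4303 - (-0.0211)(-0.0211)] / [1 - (-0.0211)(-0.0211)]
         = 0.42985479 / 0.99955479 = 0.43.
Therefore phi_{22} = 0.4300.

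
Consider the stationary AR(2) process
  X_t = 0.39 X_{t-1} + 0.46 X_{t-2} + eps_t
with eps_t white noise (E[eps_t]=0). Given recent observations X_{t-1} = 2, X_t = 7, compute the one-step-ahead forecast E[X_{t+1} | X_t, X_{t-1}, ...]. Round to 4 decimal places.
E[X_{t+1} \mid \mathcal F_t] = 3.6500

For an AR(p) model X_t = c + sum_i phi_i X_{t-i} + eps_t, the
one-step-ahead conditional mean is
  E[X_{t+1} | X_t, ...] = c + sum_i phi_i X_{t+1-i}.
Substitute known values:
  E[X_{t+1} | ...] = (0.39) * (7) + (0.46) * (2)
                   = 3.6500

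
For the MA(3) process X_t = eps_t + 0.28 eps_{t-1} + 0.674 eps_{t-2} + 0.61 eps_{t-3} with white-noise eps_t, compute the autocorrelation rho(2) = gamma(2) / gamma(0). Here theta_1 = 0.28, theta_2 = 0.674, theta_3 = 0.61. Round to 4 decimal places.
\rho(2) = 0.4435

For an MA(q) process with theta_0 = 1, the autocovariance is
  gamma(k) = sigma^2 * sum_{i=0..q-k} theta_i * theta_{i+k},
and rho(k) = gamma(k) / gamma(0). Sigma^2 cancels.
  numerator   = (1)*(0.674) + (0.28)*(0.61) = 0.8448.
  denominator = (1)^2 + (0.28)^2 + (0.674)^2 + (0.61)^2 = 1.904776.
  rho(2) = 0.8448 / 1.904776 = 0.4435.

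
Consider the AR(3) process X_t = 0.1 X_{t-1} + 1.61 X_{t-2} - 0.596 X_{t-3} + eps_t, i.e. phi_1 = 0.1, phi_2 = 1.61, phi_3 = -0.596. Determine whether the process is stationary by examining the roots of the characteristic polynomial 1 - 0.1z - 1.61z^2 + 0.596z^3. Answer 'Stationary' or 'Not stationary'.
\text{Not stationary}

The AR(p) characteristic polynomial is P(z) = 1 - 0.1z - 1.61z^2 + 0.596z^3.
Stationarity requires all roots to lie outside the unit circle, i.e. |z| > 1 for every root.
Degree 3: look for a simple real root z0 first, then factor out (1 - z/z0) and solve the remaining quadratic.
Testing z0 = 2.5: P(2.5) = 1 + (-0.1)(2.5) + (-1.61)(2.5)^2 + (0.596)(2.5)^3
  = 1 + (-0.25) + (-10.0625) + (9.3125) = 0.  So z_0 = 2.5 is a root, |z_0| = 2.5.
Divide out the factor (1 - 0.4 z) = (1 - z/z0) (since 1/z0 = 0.4):
  P(z) = (1 - 0.4 z)(1 + (0.3) z + (-1.49) z^2)
  [check: z-coef 0.3 - (0.4) = -0.1; z^2-coef -1.49 - (0.4)(0.3) = -1.61; z^3-coef -(0.4)(-1.49) = 0.596.]
Remaining roots from the quadratic factor 1 + (0.3) z + (-1.49) z^2:
  Set 1 + (0.3) z + (-1.49) z^2 = 0, i.e. a z^2 + b z + c = 0 with a = -1.49, b = 0.3, c = 1.
  Discriminant D = b^2 - 4ac = (0.3)^2 - 4*(-1.49)*1 = 0.09 - (-5.96) = 6.05.
  D >= 0, so the roots are real: z = (-b +/- sqrt(D)) / (2a) = (-0.3 +/- 2.459675) / (-2.98).
    z_1 = (-0.3 + 2.459675) / (-2.98) = -0.7247,   |z_1| = 0.7247.
    z_2 = (-0.3 - 2.459675) / (-2.98) = 0.9261,   |z_2| = 0.9261.
Moduli of all roots: 2.5000, 0.7247, 0.9261.
All moduli strictly greater than 1? No.
Verdict: Not stationary.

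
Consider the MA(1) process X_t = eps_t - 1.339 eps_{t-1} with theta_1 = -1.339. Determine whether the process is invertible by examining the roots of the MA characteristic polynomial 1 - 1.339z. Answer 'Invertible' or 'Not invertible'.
\text{Not invertible}

The MA(q) characteristic polynomial is P(z) = 1 - 1.339z.
Invertibility requires all roots to lie outside the unit circle, i.e. |z| > 1 for every root.
This is linear in z: 1 + (-1.339) z = 0  =>  z = -1/(-1.339) = 0.746826,  |z| = 0.746826.
Moduli of all roots: 0.7468.
All moduli strictly greater than 1? No.
Verdict: Not invertible.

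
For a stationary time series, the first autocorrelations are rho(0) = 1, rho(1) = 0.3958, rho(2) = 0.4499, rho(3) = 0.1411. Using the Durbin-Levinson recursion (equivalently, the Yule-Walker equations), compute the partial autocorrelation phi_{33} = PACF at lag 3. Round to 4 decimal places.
\phi_{33} = -0.1520

The PACF at lag k is phi_{kk}, the last component of the solution
to the Yule-Walker system G_k phi = r_k where
  (G_k)_{ij} = rho(|i - j|), (r_k)_i = rho(i), i,j = 1..k.
Equivalently, Durbin-Levinson gives phi_{kk} iteratively:
  phi_{11} = rho(1)
  phi_{kk} = [rho(k) - sum_{j=1..k-1} phi_{k-1,j} rho(k-j)]
            / [1 - sum_{j=1..k-1} phi_{k-1,j} rho(j)],
  phi_{k,j} = phi_{k-1,j} - phi_{kk} phi_{k-1,k-j},  j = 1..k-1.
Step k = 1:
  phi_11 = rho(1) = 0.3958.
Step k = 2:
  phi_22 = [rho(2) - phi_11 rho(1)] / [1 - phi_11 rho(1)] = [0.4499 - (0.3958)(0.3958)] / [1 - (0.3958)(0.3958)]
         = 0.29324236 / 0.84334236 = 0.347714.
  Update: phi_21 = phi_11 - phi_22 phi_11 = 0.3958 - (0.347714)(0.3958) = 0.258175.
Step k = 3:
  phi_33 = [rho(3) - phi_21 rho(2) - phi_22 rho(1)] / [1 - phi_21 rho(1) - phi_22 rho(2)]
    numerator   = 0.1411 - (0.258175)(0.4499) - (0.347714)(0.3958) = -0.11267815
    denominator = 1 - (0.258175)(0.3958) - (0.347714)(0.4499) = 0.74137774
  phi_33 = -0.11267815 / 0.74137774 = -0.152.
Therefore phi_{33} = -0.1520.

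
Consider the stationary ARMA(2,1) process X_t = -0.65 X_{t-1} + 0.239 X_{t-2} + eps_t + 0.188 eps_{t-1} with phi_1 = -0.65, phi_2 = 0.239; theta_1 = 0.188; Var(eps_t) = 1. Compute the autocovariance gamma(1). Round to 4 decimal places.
\gamma(1) = -2.1452

Multiply the model equation by X_{t-k} and take expectations. With theta_0 = psi_0 = 1 and psi_j the MA(infinity) weights, this gives
  gamma(k) - sum_i phi_i gamma(k-i) = c_k,
  c_k = sigma^2 * sum_{j=k..q} theta_j psi_{j-k}   (c_k = 0 for k > q),
using gamma(-m) = gamma(m).
psi-weights needed (psi_j = theta_j + sum_i phi_i psi_{j-i}):
  psi_1 = theta_1 + phi_1 = 0.188 + (-0.65) = -0.462
Right-hand sides:
  c_0 = sigma^2 (1 + theta_1 psi_1) = 1 * (1 + (0.188)(-0.462)) = 1 * 0.913144 = 0.913144
  c_1 = sigma^2 theta_1 = 1 * (0.188) = 0.188
  c_2 = 0
Equations for k = 0, 1, 2 (AR order 2, c_2 = 0):
  (E0) gamma(0) = phi_1 gamma(1) + phi_2 gamma(2) + c_0
  (E1) gamma(1) = phi_1 gamma(0) + phi_2 gamma(1) + c_1
  (E2) gamma(2) = phi_1 gamma(1) + phi_2 gamma(0)
From (E1): gamma(1) = A gamma(0) + B with
  A = phi_1 / (1 - phi_2) = -0.65 / 0.761 = -0.854139,   B = c_1 / (1 - phi_2) = 0.188 / 0.761 = 0.247043.
Insert (E2) into (E0): gamma(0) (1 - phi_2^2) = phi_1 (1 + phi_2) gamma(1) + c_0.
  phi_1 (1 + phi_2) = (-0.65)(1.239) = -0.80535,   1 - phi_2^2 = 0.942879.
Replace gamma(1) by A gamma(0) + B and collect gamma(0):
  gamma(0) [0.942879 - (-0.80535)(-0.854139)] = (-0.80535)(0.247043) + 0.913144
  gamma(0) * 0.254998 = 0.714188
  gamma(0) = 0.714188 / 0.254998 = 2.800759.
  gamma(1) = A gamma(0) + B = (-0.854139)(2.800759) + (0.247043) = -2.145195.
Therefore gamma(1) = -2.1452 (to 4 decimal places).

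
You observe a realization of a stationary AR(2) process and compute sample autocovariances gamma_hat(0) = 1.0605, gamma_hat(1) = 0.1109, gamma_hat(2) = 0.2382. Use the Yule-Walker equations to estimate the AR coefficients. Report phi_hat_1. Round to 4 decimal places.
\hat\phi_{1} = 0.0820

The Yule-Walker equations for an AR(p) process read, in matrix form,
  Gamma_p phi = r_p,   with   (Gamma_p)_{ij} = gamma(|i - j|),
                       (r_p)_i = gamma(i),   i,j = 1..p.
Substitute the sample gammas (Toeplitz matrix and right-hand side of size 2):
  Gamma_p = [[1.0605, 0.1109], [0.1109, 1.0605]]
  r_p     = [0.1109, 0.2382]
Written out:
  1.0605 phi_1 + 0.1109 phi_2 = 0.1109
  0.1109 phi_1 + 1.0605 phi_2 = 0.2382
Solve by Cramer's rule:
  det = gamma(0)^2 - gamma(1)^2 = (1.0605)^2 - (0.1109)^2 = 1.12466025 - 0.01229881 = 1.11236144
  phi_hat_1 = [gamma(1) gamma(0) - gamma(1) gamma(2)] / det = [(0.1109)(1.0605) - (0.1109)(0.2382)] / 1.11236144 = 0.09119307 / 1.11236144 = 0.082
  phi_hat_2 = [gamma(0) gamma(2) - gamma(1)^2] / det = [(1.0605)(0.2382) - (0.1109)^2] / 1.11236144 = 0.24031229 / 1.11236144 = 0.216
So phi_hat = [0.0820, 0.2160].
Therefore phi_hat_1 = 0.0820.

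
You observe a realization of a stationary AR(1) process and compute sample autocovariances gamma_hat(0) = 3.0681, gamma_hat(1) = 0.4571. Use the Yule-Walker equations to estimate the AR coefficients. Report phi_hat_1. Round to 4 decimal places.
\hat\phi_{1} = 0.1490

The Yule-Walker equations for an AR(p) process read, in matrix form,
  Gamma_p phi = r_p,   with   (Gamma_p)_{ij} = gamma(|i - j|),
                       (r_p)_i = gamma(i),   i,j = 1..p.
Substitute the sample gammas (Toeplitz matrix and right-hand side of size 1):
  Gamma_p = [[3.0681]]
  r_p     = [0.4571]
With p = 1 this is the single equation gamma(0) phi_1 = gamma(1):
  phi_hat_1 = gamma(1) / gamma(0) = 0.4571 / 3.0681 = 0.1490.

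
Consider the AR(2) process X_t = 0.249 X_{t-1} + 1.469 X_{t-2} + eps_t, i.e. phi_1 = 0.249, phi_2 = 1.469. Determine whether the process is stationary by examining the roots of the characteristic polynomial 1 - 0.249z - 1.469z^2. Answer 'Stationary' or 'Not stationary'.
\text{Not stationary}

The AR(p) characteristic polynomial is P(z) = 1 - 0.249z - 1.469z^2.
Stationarity requires all roots to lie outside the unit circle, i.e. |z| > 1 for every root.
Set 1 + (-0.249) z + (-1.469) z^2 = 0, i.e. a z^2 + b z + c = 0 with a = -1.469, b = -0.249, c = 1.
Discriminant D = b^2 - 4ac = (-0.249)^2 - 4*(-1.469)*1 = 0.062001 - (-5.876) = 5.938001.
D >= 0, so the roots are real: z = (-b +/- sqrt(D)) / (2a) = (0.249 +/- 2.436801) / (-2.938).
  z_1 = (0.249 + 2.436801) / (-2.938) = -0.9142,   |z_1| = 0.9142.
  z_2 = (0.249 - 2.436801) / (-2.938) = 0.7447,   |z_2| = 0.7447.
Moduli of all roots: 0.9142, 0.7447.
All moduli strictly greater than 1? No.
Verdict: Not stationary.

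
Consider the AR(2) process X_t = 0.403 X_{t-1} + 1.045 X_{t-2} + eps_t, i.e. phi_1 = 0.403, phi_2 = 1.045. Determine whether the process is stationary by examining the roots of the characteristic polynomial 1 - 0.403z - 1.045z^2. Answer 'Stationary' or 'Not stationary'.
\text{Not stationary}

The AR(p) characteristic polynomial is P(z) = 1 - 0.403z - 1.045z^2.
Stationarity requires all roots to lie outside the unit circle, i.e. |z| > 1 for every root.
Set 1 + (-0.403) z + (-1.045) z^2 = 0, i.e. a z^2 + b z + c = 0 with a = -1.045, b = -0.403, c = 1.
Discriminant D = b^2 - 4ac = (-0.403)^2 - 4*(-1.045)*1 = 0.162409 - (-4.18) = 4.342409.
D >= 0, so the roots are real: z = (-b +/- sqrt(D)) / (2a) = (0.403 +/- 2.083845) / (-2.09).
  z_1 = (0.403 + 2.083845) / (-2.09) = -1.1899,   |z_1| = 1.1899.
  z_2 = (0.403 - 2.083845) / (-2.09) = 0.8042,   |z_2| = 0.8042.
Moduli of all roots: 1.1899, 0.8042.
All moduli strictly greater than 1? No.
Verdict: Not stationary.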